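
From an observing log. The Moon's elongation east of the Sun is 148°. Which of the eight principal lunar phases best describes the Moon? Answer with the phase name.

The waxing gibbous sector spans roughly 112°–158°; 148° falls inside it.

waxing gibbous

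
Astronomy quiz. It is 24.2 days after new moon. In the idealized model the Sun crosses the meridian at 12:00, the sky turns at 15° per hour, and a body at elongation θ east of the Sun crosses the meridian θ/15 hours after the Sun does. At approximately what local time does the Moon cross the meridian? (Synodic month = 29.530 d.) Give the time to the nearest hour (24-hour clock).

Phase angle: θ = 360°·(24.2 d)/(29.530 d) = 295.0°.
The Moon trails the Sun by θ/15 = 295.0/15 ≈ 19.67 hours.
12:00 + 19.67 h ≈ 07:40 → 08:00 to the nearest hour.

08:00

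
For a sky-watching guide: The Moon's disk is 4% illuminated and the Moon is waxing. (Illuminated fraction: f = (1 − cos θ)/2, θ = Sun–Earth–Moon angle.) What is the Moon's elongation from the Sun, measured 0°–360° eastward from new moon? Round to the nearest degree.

Invert f = (1 − cos θ)/2 to get cos θ = 1 − 2(0.04) = 0.920, hence θ₀ = arccos 0.920 = 23.1°.
Before full moon the principal value applies: θ = 23.1°.

23°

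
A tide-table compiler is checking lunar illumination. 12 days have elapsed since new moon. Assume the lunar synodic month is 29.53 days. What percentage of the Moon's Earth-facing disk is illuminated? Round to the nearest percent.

Phase angle: θ = 360°·(12 d)/(29.53 d) = 146.3°.
cos 146.3° = (-0.832), so f = (1 − (-0.832))/2 = 0.916, so 92%.

92%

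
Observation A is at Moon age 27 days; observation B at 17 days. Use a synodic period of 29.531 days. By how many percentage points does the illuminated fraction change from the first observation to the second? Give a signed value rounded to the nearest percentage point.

First observation: θ = 360°·27/29.531 = 329.1°, so f = 0.071.
Second observation: θ = 207.2°, f = 0.945.
Δf = 0.945 − 0.071 = +0.874, i.e. +87 pp.

+87 pp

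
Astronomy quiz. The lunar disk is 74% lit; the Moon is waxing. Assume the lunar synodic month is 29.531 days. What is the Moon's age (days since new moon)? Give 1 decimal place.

cos θ = 1 − 2f = -0.480, giving a principal value of 118.7°.
Before full moon the principal value applies: θ = 118.7°.
At 360°/29.531 d per day, 118.7° corresponds to 9.74 days.

9.7 days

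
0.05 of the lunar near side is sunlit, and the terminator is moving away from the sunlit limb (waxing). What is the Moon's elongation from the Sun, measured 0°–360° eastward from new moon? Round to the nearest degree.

26°

Invert f = (1 − cos θ)/2 to get cos θ = 1 − 2(0.05) = 0.900, hence θ₀ = arccos 0.900 = 25.8°.
Waxing ⇒ before full, so θ = 25.8°.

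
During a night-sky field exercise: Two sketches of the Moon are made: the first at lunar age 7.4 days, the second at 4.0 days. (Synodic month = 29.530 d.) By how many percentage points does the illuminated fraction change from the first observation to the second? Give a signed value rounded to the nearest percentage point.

First observation: θ = 360°·7.4/29.530 = 90.2°, so f = 0.502.
Second observation: θ = 48.8°, f = 0.170.
Δf = 0.170 − 0.502 = -0.331, i.e. -33 pp.

-33 percentage points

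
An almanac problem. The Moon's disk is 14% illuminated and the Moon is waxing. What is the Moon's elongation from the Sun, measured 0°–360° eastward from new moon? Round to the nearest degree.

44°

Invert f = (1 − cos θ)/2 to get cos θ = 1 − 2(0.14) = 0.720, hence θ₀ = arccos 0.720 = 43.9°.
Before full moon the principal value applies: θ = 43.9°.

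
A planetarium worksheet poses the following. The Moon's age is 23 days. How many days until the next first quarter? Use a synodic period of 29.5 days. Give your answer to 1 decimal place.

First quarter is 0.25 of the way through the cycle: age 0.25 × 29.5 = 7.375 d.
This lunation's first quarter (7.375 d) has passed, so add one period: 36.875 − 23 = 13.875 days.

13.9 days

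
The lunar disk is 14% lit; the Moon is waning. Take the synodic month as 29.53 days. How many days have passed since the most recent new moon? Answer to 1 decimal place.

cos θ = 1 − 2f = 0.720, giving a principal value of 43.9°.
Waning ⇒ past full, so θ = 360° − 43.9° = 316.1°.
At 360°/29.53 d per day, 316.1° corresponds to 25.93 days.

25.9 days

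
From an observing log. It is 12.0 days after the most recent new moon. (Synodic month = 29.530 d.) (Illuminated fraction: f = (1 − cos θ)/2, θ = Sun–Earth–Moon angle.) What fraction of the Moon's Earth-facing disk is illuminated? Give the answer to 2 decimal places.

Elongation θ = 360° × 12.0/29.530 ≈ 146.3°.
With cos θ = (-0.832), the lit fraction is (1 − (-0.832))/2 ≈ 0.916.

0.92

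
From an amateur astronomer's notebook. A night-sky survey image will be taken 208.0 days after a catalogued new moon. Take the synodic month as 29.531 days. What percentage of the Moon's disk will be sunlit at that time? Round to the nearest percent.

208.0 d spans 7 complete synodic months (7 × 29.531 = 206.72 d) plus 1.28 d.
Elongation θ = 360° × 1.28/29.531 ≈ 15.6°.
With cos θ = 0.963, the lit fraction is (1 − 0.963)/2 ≈ 0.019, so 2%.

2%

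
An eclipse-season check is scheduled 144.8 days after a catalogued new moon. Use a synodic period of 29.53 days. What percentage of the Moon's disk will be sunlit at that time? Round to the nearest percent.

144.8 d spans 4 complete synodic months (4 × 29.53 = 118.12 d) plus 26.68 d.
Elongation θ = 360° × 26.68/29.53 ≈ 325.3°.
cos 325.3° = 0.822, so f = (1 − 0.822)/2 = 0.089, so 9%.

9%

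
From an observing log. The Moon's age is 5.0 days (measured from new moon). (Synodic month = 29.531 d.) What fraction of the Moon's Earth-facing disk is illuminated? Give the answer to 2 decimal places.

The Moon has covered 5.0/29.531 of its cycle, so θ ≈ 360° × 5.0/29.531 = 61.0°.
cos 61.0° = 0.486, so f = (1 − 0.486)/2 = 0.257.

0.26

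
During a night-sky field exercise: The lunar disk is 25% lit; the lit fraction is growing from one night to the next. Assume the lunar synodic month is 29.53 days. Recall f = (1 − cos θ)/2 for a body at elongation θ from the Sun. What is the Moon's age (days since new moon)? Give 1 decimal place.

cos θ = 1 − 2f = 0.500, giving a principal value of 60.0°.
Waxing ⇒ before full, so θ = 60.0°.
Age = 29.53 × 60.0°/360° ≈ 4.92 days.

4.9 days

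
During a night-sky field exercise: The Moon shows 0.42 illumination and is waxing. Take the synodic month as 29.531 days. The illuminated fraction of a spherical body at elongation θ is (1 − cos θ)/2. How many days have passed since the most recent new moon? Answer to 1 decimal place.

cos θ = 1 − 2f = 0.160, giving a principal value of 80.8°.
Waxing ⇒ before full, so θ = 80.8°.
At 360°/29.531 d per day, 80.8° corresponds to 6.63 days.

6.6 days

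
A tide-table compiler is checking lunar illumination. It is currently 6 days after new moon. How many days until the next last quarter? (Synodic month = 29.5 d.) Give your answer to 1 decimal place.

Last quarter occurs at elongation 270°, i.e. at age 29.5 × 270/360 = 22.125 d.
So 16.125 days remain (22.125 − 6).

16.1 days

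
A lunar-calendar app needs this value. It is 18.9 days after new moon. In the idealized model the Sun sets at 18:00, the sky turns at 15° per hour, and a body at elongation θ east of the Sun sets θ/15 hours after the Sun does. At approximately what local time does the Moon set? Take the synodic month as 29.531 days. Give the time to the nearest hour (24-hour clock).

Elongation θ = 360° × 18.9/29.531 ≈ 230.4°.
At 15° of sky rotation per hour, 230.4° corresponds to a 15.36 h lag.
18:00 + 15.36 h ≈ 09:22 → 09:00 to the nearest hour.

09:00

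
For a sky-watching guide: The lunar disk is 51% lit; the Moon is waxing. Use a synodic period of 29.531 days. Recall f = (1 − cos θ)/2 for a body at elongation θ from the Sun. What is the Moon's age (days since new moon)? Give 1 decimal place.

7.5 days

cos θ = 1 − 2f = -0.020, giving a principal value of 91.1°.
Before full moon the principal value applies: θ = 91.1°.
At 360°/29.531 d per day, 91.1° corresponds to 7.48 days.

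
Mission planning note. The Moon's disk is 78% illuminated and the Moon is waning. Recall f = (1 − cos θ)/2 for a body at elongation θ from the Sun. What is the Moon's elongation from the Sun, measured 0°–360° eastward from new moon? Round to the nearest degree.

236°

Invert f = (1 − cos θ)/2 to get cos θ = 1 − 2(0.78) = -0.560, hence θ₀ = arccos -0.560 = 124.1°.
Since the Moon is past full (waning), take the reflex angle: θ = 360° − 124.1° = 235.9°.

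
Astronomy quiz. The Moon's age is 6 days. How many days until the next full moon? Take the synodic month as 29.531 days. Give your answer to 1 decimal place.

Full moon occurs at elongation 180°, i.e. at age 29.531 × 180/360 = 14.765 d.
So 8.765 days remain (14.765 − 6).

8.8 days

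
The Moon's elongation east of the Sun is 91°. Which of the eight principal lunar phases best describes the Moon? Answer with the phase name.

first quarter

91° lies in the first quarter sector of the 8-phase cycle.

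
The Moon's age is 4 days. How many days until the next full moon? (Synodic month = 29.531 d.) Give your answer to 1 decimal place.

10.8 days

Full moon is 0.5 of the way through the cycle: age 0.5 × 29.531 = 14.765 d.
That is 14.765 − 4 = 10.765 days ahead.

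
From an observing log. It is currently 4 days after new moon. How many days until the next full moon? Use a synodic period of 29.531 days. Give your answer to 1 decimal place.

Full moon occurs at elongation 180°, i.e. at age 29.531 × 180/360 = 14.765 d.
That is 14.765 − 4 = 10.765 days ahead.

10.8 days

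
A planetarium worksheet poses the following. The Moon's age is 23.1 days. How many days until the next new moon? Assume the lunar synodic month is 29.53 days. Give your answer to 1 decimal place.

One full lunation from the last new moon is 29.53 d; remaining = 29.53 − 23.1 = 6.430 d.

6.4 days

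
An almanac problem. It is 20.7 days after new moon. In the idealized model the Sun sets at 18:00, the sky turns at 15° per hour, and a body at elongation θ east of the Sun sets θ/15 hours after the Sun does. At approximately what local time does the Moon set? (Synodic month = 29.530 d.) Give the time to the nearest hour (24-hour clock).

11:00

Phase angle: θ = 360°·(20.7 d)/(29.530 d) = 252.4°.
Delay after the Sun = 252.4° / (15°/h) ≈ 16.82 h.
18:00 + 16.82 h ≈ 10:49 → 11:00 to the nearest hour.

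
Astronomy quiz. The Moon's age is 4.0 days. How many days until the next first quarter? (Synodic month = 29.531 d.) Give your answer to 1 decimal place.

First quarter occurs at elongation 90°, i.e. at age 29.531 × 90/360 = 7.383 d.
That is 7.383 − 4.0 = 3.383 days ahead.

3.4 days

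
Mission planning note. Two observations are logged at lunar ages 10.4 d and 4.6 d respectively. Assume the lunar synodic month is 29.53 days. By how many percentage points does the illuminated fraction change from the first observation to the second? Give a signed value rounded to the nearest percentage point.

-58 pp

θ₁ = 360° × 10.4/29.53 = 126.8°, f₁ = (1 − cos θ₁)/2 = 0.799.
θ₂ = 360° × 4.6/29.53 = 56.1°, f₂ = (1 − cos θ₂)/2 = 0.221.
Change = f₂ − f₁ = -0.578 → -58 percentage points.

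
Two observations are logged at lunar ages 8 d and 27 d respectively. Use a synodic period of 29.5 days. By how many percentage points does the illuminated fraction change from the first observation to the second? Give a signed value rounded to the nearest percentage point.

First observation: θ = 360°·8/29.5 = 97.6°, so f = 0.566.
Second observation: θ = 329.5°, f = 0.069.
Δf = 0.069 − 0.566 = -0.497, i.e. -50 pp.

-50 pp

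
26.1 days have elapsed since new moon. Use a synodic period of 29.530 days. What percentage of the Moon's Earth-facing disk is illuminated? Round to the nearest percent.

The Moon has covered 26.1/29.530 of its cycle, so θ ≈ 360° × 26.1/29.530 = 318.2°.
cos 318.2° = 0.745, so f = (1 − 0.745)/2 = 0.127, so 13%.

13%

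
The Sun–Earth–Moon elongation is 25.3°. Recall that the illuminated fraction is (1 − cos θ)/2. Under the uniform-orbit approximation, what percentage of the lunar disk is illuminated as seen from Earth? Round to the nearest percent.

5%

cos 25.3° = 0.904, so f = (1 − 0.904)/2 = 0.048, i.e. 5%.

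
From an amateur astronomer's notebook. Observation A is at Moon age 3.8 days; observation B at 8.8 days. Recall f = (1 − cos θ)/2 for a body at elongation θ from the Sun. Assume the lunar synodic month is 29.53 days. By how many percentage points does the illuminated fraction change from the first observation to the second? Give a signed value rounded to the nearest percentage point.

θ₁ = 360° × 3.8/29.53 = 46.3°, f₁ = (1 − cos θ₁)/2 = 0.155.
θ₂ = 360° × 8.8/29.53 = 107.3°, f₂ = (1 − cos θ₂)/2 = 0.649.
Change = f₂ − f₁ = +0.494 → +49 percentage points.

+49 pp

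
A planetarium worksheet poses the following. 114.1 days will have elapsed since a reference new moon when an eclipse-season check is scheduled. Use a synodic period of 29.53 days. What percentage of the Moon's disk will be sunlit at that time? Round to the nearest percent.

17%

114.1/29.53 = 3.864 lunations, so 3 complete cycles and 25.51 d into the next.
Elongation θ = 360° × 25.51/29.53 ≈ 311.0°.
cos 311.0° = 0.656, so f = (1 − 0.656)/2 = 0.172, so 17%.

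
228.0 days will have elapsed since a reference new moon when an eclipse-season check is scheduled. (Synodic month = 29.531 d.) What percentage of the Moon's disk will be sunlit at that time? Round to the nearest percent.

59%

228.0 d spans 7 complete synodic months (7 × 29.531 = 206.72 d) plus 21.28 d.
Elongation θ = 360° × 21.28/29.531 ≈ 259.5°.
Illuminated fraction = (1 − cos 259.5°)/2 = (1 − (-0.183))/2 ≈ 0.592, so 59%.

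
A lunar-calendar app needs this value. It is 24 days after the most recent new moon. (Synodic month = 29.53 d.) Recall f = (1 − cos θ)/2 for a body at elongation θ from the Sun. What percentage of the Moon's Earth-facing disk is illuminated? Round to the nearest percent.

Phase angle: θ = 360°·(24 d)/(29.53 d) = 292.6°.
Illuminated fraction = (1 − cos 292.6°)/2 = (1 − 0.384)/2 ≈ 0.308, so 31%.

31%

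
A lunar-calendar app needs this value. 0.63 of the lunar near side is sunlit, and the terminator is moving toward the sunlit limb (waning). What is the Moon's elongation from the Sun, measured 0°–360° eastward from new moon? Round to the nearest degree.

From f = (1 − cos θ)/2: cos θ = 1 − 2×0.63 = -0.260; arccos → 105.1°.
A waning Moon lies in 180°–360°, so θ = 360° − 105.1° = 254.9°.

255°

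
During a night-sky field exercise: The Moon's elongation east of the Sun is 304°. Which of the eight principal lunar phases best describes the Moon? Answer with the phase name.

The waning crescent sector spans roughly 292°–338°; 304° falls inside it.

waning crescent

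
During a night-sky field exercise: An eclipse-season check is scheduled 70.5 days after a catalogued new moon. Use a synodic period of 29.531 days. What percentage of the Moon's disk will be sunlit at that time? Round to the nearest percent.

88%

Reduce mod P: 70.5 − 2×29.531 = 11.44 d into the current lunation.
The Moon has covered 11.44/29.531 of its cycle, so θ ≈ 360° × 11.44/29.531 = 139.4°.
cos 139.4° = (-0.760), so f = (1 − (-0.760))/2 = 0.880, so 88%.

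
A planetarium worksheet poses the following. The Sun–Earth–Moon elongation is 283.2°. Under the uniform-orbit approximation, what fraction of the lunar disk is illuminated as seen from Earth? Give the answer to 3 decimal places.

f = (1 − cos 283.2°)/2 = (1 − 0.228)/2 ≈ 0.386.

0.386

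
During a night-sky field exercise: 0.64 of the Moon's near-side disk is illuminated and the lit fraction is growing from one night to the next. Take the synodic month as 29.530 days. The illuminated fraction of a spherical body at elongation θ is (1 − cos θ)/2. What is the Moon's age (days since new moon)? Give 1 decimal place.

From f = (1 − cos θ)/2: cos θ = 1 − 2×0.64 = -0.280; arccos → 106.3°.
The Moon is waxing (0°–180°), so θ = 106.3° directly.
At 360°/29.530 d per day, 106.3° corresponds to 8.72 days.

8.7 days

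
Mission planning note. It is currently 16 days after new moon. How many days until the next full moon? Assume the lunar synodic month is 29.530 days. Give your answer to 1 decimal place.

Full moon is 0.5 of the way through the cycle: age 0.5 × 29.530 = 14.765 d.
This lunation's full moon (14.765 d) has passed, so add one period: 44.295 − 16 = 28.295 days.

28.3 days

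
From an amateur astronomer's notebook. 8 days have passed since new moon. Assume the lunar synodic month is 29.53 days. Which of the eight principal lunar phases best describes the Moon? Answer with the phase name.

first quarter

θ ≈ 360° × 8/29.53 = 98°, which falls in the first quarter sector.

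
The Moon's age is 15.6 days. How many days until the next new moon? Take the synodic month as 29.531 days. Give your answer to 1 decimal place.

13.9 days

The next new moon completes the synodic month: 29.531 − 15.6 = 13.931 days.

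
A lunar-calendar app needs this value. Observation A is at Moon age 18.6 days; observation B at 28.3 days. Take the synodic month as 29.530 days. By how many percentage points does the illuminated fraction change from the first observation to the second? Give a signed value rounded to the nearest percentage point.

First observation: θ = 360°·18.6/29.530 = 226.8°, so f = 0.843.
Second observation: θ = 345.0°, f = 0.017.
Δf = 0.017 − 0.843 = -0.826, i.e. -83 pp.

-83 pp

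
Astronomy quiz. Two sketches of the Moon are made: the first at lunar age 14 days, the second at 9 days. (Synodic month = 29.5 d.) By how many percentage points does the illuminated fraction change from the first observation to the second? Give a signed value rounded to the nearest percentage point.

First observation: θ = 360°·14/29.5 = 170.8°, so f = 0.994.
Second observation: θ = 109.8°, f = 0.670.
Δf = 0.670 − 0.994 = -0.324, i.e. -32 pp.

-32 percentage points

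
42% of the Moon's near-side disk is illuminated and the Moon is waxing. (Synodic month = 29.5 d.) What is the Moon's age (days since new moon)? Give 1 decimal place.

6.6 days

cos θ = 1 − 2f = 0.160, giving a principal value of 80.8°.
Before full moon the principal value applies: θ = 80.8°.
At 360°/29.5 d per day, 80.8° corresponds to 6.62 days.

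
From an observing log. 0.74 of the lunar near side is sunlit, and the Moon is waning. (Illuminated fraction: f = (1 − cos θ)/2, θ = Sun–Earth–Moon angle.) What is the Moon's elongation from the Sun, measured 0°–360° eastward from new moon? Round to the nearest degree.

From f = (1 − cos θ)/2: cos θ = 1 − 2×0.74 = -0.480; arccos → 118.7°.
Since the Moon is past full (waning), take the reflex angle: θ = 360° − 118.7° = 241.3°.

241°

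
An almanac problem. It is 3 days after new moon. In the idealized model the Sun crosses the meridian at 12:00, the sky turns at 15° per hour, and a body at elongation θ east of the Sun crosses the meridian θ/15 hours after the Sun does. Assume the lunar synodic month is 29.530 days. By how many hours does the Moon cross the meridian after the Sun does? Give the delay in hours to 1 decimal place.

2.4 h

Elongation θ = 360° × 3/29.530 ≈ 36.6°.
Delay after the Sun = 36.6° / (15°/h) ≈ 2.44 h.
So the Moon crosses the meridian 2.44 h after the Sun.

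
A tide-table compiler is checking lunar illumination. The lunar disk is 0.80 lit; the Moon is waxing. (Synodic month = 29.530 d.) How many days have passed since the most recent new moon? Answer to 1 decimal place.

From f = (1 − cos θ)/2: cos θ = 1 − 2×0.80 = -0.600; arccos → 126.9°.
The Moon is waxing (0°–180°), so θ = 126.9° directly.
Age = 29.530 × 126.9°/360° ≈ 10.41 days.

10.4 days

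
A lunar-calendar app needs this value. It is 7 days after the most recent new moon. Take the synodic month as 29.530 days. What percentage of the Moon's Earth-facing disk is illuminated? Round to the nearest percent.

The Moon has covered 7/29.530 of its cycle, so θ ≈ 360° × 7/29.530 = 85.3°.
Illuminated fraction = (1 − cos 85.3°)/2 = (1 − 0.081)/2 ≈ 0.459, so 46%.

46%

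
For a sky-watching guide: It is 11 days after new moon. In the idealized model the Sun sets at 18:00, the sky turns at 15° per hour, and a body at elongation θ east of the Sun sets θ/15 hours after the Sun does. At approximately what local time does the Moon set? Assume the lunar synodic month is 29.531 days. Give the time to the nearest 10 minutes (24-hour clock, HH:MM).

Phase angle: θ = 360°·(11 d)/(29.531 d) = 134.1°.
The Moon trails the Sun by θ/15 = 134.1/15 ≈ 8.94 hours.
18:00 + 8.940 h ≈ 02:56 → 03:00 to the nearest ten minutes.

03:00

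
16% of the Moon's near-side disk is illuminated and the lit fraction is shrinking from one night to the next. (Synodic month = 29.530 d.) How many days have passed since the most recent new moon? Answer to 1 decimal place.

Invert f = (1 − cos θ)/2 to get cos θ = 1 − 2(0.16) = 0.680, hence θ₀ = arccos 0.680 = 47.2°.
A waning Moon lies in 180°–360°, so θ = 360° − 47.2° = 312.8°.
Age = 29.530 × 312.8°/360° ≈ 25.66 days.

25.7 days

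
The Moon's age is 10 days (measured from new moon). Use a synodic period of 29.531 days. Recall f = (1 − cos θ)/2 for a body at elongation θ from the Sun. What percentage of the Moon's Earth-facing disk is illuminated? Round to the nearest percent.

76%

Phase angle: θ = 360°·(10 d)/(29.531 d) = 121.9°.
cos 121.9° = (-0.529), so f = (1 − (-0.529))/2 = 0.764, so 76%.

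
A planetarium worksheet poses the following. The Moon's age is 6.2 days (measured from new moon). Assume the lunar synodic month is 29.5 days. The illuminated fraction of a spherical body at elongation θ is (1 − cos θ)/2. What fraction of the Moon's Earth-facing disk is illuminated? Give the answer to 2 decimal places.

Elongation θ = 360° × 6.2/29.5 ≈ 75.7°.
With cos θ = 0.248, the lit fraction is (1 − 0.248)/2 ≈ 0.376.

0.38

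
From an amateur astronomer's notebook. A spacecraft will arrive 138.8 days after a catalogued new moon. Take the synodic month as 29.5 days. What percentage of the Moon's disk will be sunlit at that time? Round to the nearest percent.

64%

Reduce mod P: 138.8 − 4×29.5 = 20.80 d into the current lunation.
The Moon has covered 20.80/29.5 of its cycle, so θ ≈ 360° × 20.80/29.5 = 253.8°.
With cos θ = (-0.278), the lit fraction is (1 − (-0.278))/2 ≈ 0.639, so 64%.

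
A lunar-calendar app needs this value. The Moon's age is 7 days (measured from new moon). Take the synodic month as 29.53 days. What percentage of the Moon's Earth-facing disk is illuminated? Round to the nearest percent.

Elongation θ = 360° × 7/29.53 ≈ 85.3°.
Illuminated fraction = (1 − cos 85.3°)/2 = (1 − 0.081)/2 ≈ 0.459, so 46%.

46%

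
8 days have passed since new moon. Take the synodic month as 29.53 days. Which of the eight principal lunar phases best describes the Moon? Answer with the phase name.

At 8/29.53 of the cycle, θ ≈ 98° — the first quarter range.

first quarter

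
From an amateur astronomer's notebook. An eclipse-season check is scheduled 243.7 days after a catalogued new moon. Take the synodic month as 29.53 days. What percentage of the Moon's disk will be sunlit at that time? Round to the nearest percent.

243.7/29.53 = 8.253 lunations, so 8 complete cycles and 7.46 d into the next.
Elongation θ = 360° × 7.46/29.53 ≈ 90.9°.
Illuminated fraction = (1 − cos 90.9°)/2 = (1 − (-0.016))/2 ≈ 0.508, so 51%.

51%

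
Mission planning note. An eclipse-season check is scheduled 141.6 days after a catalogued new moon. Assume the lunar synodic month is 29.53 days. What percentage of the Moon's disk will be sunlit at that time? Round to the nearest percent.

36%

141.6/29.53 = 4.795 lunations, so 4 complete cycles and 23.48 d into the next.
Elongation θ = 360° × 23.48/29.53 ≈ 286.2°.
cos 286.2° = 0.280, so f = (1 − 0.280)/2 = 0.360, so 36%.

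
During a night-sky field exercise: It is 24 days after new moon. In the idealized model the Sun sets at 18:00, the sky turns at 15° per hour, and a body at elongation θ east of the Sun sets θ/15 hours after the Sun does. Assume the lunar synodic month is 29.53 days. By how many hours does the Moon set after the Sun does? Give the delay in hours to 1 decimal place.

Phase angle: θ = 360°·(24 d)/(29.53 d) = 292.6°.
Delay after the Sun = 292.6° / (15°/h) ≈ 19.51 h.
So the Moon sets 19.51 h after the Sun.

19.5 h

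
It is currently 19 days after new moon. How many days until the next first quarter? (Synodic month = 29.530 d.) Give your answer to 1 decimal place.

17.9 days

First quarter is 0.25 of the way through the cycle: age 0.25 × 29.530 = 7.383 d.
This lunation's first quarter (7.383 d) has passed, so add one period: 36.913 − 19 = 17.913 days.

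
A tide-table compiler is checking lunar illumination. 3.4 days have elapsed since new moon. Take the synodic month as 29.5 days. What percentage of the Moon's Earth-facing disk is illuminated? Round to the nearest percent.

13%

Elongation θ = 360° × 3.4/29.5 ≈ 41.5°.
Illuminated fraction = (1 − cos 41.5°)/2 = (1 − 0.749)/2 ≈ 0.125, so 13%.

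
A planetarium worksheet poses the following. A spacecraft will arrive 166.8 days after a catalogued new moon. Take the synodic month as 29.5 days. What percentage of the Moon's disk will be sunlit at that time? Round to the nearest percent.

78%

166.8/29.5 = 5.654 lunations, so 5 complete cycles and 19.30 d into the next.
The Moon has covered 19.30/29.5 of its cycle, so θ ≈ 360° × 19.30/29.5 = 235.5°.
Illuminated fraction = (1 − cos 235.5°)/2 = (1 − (-0.566))/2 ≈ 0.783, so 78%.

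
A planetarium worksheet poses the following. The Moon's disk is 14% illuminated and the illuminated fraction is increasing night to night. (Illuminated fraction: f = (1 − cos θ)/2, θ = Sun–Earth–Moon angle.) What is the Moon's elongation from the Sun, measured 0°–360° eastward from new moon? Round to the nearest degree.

44°

cos θ = 1 − 2f = 0.720, giving a principal value of 43.9°.
Waxing ⇒ before full, so θ = 43.9°.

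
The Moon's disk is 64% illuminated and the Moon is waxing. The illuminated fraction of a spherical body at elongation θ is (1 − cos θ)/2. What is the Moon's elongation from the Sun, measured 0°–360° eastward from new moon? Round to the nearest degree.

Invert f = (1 − cos θ)/2 to get cos θ = 1 − 2(0.64) = -0.280, hence θ₀ = arccos -0.280 = 106.3°.
Before full moon the principal value applies: θ = 106.3°.

106°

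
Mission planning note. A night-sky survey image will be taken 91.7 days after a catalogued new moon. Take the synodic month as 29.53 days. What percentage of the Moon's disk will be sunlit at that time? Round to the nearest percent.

11%

Reduce mod P: 91.7 − 3×29.53 = 3.11 d into the current lunation.
Phase angle: θ = 360°·(3.11 d)/(29.53 d) = 37.9°.
Illuminated fraction = (1 − cos 37.9°)/2 = (1 − 0.789)/2 ≈ 0.106, so 11%.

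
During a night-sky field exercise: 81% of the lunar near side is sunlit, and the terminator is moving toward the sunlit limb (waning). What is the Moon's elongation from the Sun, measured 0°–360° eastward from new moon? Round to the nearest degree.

232°

cos θ = 1 − 2f = -0.620, giving a principal value of 128.3°.
Waning ⇒ past full, so θ = 360° − 128.3° = 231.7°.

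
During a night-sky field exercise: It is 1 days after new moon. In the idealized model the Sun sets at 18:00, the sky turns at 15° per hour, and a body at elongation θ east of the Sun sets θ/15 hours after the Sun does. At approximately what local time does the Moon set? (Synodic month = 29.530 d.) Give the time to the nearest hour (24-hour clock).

19:00

The Moon has covered 1/29.530 of its cycle, so θ ≈ 360° × 1/29.530 = 12.2°.
The Moon trails the Sun by θ/15 = 12.2/15 ≈ 0.81 hours.
18:00 + 0.81 h ≈ 18:49 → 19:00 to the nearest hour.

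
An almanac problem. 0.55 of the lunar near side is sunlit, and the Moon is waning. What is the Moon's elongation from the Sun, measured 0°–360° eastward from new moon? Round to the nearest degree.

Invert f = (1 − cos θ)/2 to get cos θ = 1 − 2(0.55) = -0.100, hence θ₀ = arccos -0.100 = 95.7°.
Waning ⇒ past full, so θ = 360° − 95.7° = 264.3°.

264°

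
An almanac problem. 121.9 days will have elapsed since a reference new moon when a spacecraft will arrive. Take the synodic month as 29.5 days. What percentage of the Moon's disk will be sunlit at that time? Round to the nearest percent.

16%

Reduce mod P: 121.9 − 4×29.5 = 3.90 d into the current lunation.
Phase angle: θ = 360°·(3.90 d)/(29.5 d) = 47.6°.
cos 47.6° = 0.674, so f = (1 − 0.674)/2 = 0.163, so 16%.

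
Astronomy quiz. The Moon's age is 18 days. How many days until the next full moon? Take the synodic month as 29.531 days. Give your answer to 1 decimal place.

Full moon is 0.5 of the way through the cycle: age 0.5 × 29.531 = 14.765 d.
Already past this cycle's full moon; the next is at 14.765 + 29.531 = 44.296 d, so 44.296 − 18 = 26.296 days.

26.3 days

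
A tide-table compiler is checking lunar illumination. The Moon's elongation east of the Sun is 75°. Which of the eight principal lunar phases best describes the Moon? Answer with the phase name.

The first quarter sector spans roughly 68°–112°; 75° falls inside it.

first quarter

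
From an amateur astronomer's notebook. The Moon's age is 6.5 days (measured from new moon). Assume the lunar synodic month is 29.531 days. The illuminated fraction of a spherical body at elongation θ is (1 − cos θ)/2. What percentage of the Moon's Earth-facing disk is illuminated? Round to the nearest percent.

Elongation θ = 360° × 6.5/29.531 ≈ 79.2°.
With cos θ = 0.187, the lit fraction is (1 − 0.187)/2 ≈ 0.407, so 41%.

41%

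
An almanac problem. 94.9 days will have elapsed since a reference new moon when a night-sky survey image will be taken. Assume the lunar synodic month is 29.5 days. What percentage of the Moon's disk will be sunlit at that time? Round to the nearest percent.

94.9 d spans 3 complete synodic months (3 × 29.5 = 88.50 d) plus 6.40 d.
The Moon has covered 6.40/29.5 of its cycle, so θ ≈ 360° × 6.40/29.5 = 78.1°.
cos 78.1° = 0.206, so f = (1 − 0.206)/2 = 0.397, so 40%.

40%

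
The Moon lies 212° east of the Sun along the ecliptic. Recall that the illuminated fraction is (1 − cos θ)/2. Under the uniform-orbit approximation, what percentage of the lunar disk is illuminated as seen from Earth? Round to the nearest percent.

92%

cos 212° = (-0.848), so f = (1 − (-0.848))/2 = 0.924, i.e. 92%.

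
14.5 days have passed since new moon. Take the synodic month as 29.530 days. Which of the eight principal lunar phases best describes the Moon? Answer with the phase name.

θ ≈ 360° × 14.5/29.530 = 177°, which falls in the full moon sector.

full moon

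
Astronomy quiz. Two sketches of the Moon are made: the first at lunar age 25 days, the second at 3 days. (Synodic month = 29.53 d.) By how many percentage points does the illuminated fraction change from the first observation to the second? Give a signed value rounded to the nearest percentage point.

-12 pp

θ₁ = 360° × 25/29.53 = 304.8°, f₁ = (1 − cos θ₁)/2 = 0.215.
θ₂ = 360° × 3/29.53 = 36.6°, f₂ = (1 − cos θ₂)/2 = 0.098.
Change = f₂ − f₁ = -0.116 → -12 percentage points.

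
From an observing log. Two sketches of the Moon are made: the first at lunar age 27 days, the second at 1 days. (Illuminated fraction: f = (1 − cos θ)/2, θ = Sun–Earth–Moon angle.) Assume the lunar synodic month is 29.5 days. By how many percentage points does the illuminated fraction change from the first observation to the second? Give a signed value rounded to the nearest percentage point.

θ₁ = 360° × 27/29.5 = 329.5°, f₁ = (1 − cos θ₁)/2 = 0.069.
θ₂ = 360° × 1/29.5 = 12.2°, f₂ = (1 − cos θ₂)/2 = 0.011.
Change = f₂ − f₁ = -0.058 → -6 percentage points.

-6 percentage points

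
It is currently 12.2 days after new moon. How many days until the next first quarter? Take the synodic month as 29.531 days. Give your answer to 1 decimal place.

24.7 days

First quarter occurs at elongation 90°, i.e. at age 29.531 × 90/360 = 7.383 d.
Already past this cycle's first quarter; the next is at 7.383 + 29.531 = 36.914 d, so 36.914 − 12.2 = 24.714 days.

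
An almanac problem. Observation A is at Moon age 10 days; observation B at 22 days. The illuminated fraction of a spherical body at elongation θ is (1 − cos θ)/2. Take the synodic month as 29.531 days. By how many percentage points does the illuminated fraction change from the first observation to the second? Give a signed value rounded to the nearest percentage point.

-25 percentage points

θ₁ = 360° × 10/29.531 = 121.9°, f₁ = (1 − cos θ₁)/2 = 0.764.
θ₂ = 360° × 22/29.531 = 268.2°, f₂ = (1 − cos θ₂)/2 = 0.516.
Change = f₂ − f₁ = -0.248 → -25 percentage points.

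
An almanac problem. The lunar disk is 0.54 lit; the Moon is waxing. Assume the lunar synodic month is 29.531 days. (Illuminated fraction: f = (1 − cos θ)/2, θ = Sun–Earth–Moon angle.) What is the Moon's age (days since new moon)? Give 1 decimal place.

Invert f = (1 − cos θ)/2 to get cos θ = 1 − 2(0.54) = -0.080, hence θ₀ = arccos -0.080 = 94.6°.
The Moon is waxing (0°–180°), so θ = 94.6° directly.
At 360°/29.531 d per day, 94.6° corresponds to 7.76 days.

7.8 days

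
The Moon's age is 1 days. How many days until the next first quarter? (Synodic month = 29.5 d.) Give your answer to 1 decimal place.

6.4 days

First quarter occurs at elongation 90°, i.e. at age 29.5 × 90/360 = 7.375 d.
That is 7.375 − 1 = 6.375 days ahead.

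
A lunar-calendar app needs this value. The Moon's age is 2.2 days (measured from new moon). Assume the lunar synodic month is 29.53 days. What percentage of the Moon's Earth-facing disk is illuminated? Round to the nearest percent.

Elongation θ = 360° × 2.2/29.53 ≈ 26.8°.
With cos θ = 0.892, the lit fraction is (1 − 0.892)/2 ≈ 0.054, so 5%.

5%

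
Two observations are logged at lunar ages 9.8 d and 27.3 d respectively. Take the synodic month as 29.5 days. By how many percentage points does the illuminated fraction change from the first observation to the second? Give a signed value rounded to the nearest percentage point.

θ₁ = 360° × 9.8/29.5 = 119.6°, f₁ = (1 − cos θ₁)/2 = 0.747.
θ₂ = 360° × 27.3/29.5 = 333.2°, f₂ = (1 − cos θ₂)/2 = 0.054.
Change = f₂ − f₁ = -0.693 → -69 percentage points.

-69 pp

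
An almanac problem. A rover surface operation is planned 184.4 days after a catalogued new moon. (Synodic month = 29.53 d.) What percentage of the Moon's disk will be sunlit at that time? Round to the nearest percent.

184.4/29.53 = 6.244 lunations, so 6 complete cycles and 7.22 d into the next.
The Moon has covered 7.22/29.53 of its cycle, so θ ≈ 360° × 7.22/29.53 = 88.0°.
Illuminated fraction = (1 − cos 88.0°)/2 = (1 − 0.035)/2 ≈ 0.483, so 48%.

48%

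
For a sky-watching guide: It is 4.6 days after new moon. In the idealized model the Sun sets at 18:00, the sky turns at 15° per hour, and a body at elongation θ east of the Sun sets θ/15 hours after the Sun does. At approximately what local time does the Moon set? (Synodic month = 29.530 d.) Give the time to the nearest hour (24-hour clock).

22:00

Phase angle: θ = 360°·(4.6 d)/(29.530 d) = 56.1°.
Delay after the Sun = 56.1° / (15°/h) ≈ 3.74 h.
18:00 + 3.74 h ≈ 21:44 → 22:00 to the nearest hour.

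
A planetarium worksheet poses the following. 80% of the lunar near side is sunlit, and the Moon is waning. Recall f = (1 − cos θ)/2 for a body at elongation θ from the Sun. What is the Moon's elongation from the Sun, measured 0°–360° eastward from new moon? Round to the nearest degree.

cos θ = 1 − 2f = -0.600, giving a principal value of 126.9°.
A waning Moon lies in 180°–360°, so θ = 360° − 126.9° = 233.1°.

233°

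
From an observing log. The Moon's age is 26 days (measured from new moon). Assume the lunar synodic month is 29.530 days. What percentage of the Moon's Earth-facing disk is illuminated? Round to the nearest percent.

13%

Elongation θ = 360° × 26/29.530 ≈ 317.0°.
With cos θ = 0.731, the lit fraction is (1 − 0.731)/2 ≈ 0.135, so 13%.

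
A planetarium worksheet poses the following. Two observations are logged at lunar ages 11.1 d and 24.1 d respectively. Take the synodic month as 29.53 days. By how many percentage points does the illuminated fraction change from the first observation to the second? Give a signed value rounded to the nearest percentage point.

-56 percentage points

First observation: θ = 360°·11.1/29.53 = 135.3°, so f = 0.856.
Second observation: θ = 293.8°, f = 0.298.
Δf = 0.298 − 0.856 = -0.557, i.e. -56 pp.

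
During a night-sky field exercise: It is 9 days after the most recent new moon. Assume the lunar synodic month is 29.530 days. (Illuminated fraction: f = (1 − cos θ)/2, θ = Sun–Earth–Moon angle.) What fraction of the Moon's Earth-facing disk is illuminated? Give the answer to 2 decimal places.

The Moon has covered 9/29.530 of its cycle, so θ ≈ 360° × 9/29.530 = 109.7°.
With cos θ = (-0.337), the lit fraction is (1 − (-0.337))/2 ≈ 0.669.

0.67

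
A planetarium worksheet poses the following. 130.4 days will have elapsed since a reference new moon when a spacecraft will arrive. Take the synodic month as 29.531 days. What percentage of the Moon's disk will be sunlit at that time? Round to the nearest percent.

93%

130.4/29.531 = 4.416 lunations, so 4 complete cycles and 12.28 d into the next.
Elongation θ = 360° × 12.28/29.531 ≈ 149.7°.
With cos θ = (-0.863), the lit fraction is (1 − (-0.863))/2 ≈ 0.931, so 93%.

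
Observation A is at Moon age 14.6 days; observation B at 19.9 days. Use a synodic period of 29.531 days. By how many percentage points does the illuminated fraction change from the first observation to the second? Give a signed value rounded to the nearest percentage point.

First observation: θ = 360°·14.6/29.531 = 178.0°, so f = 1.000.
Second observation: θ = 242.6°, f = 0.730.
Δf = 0.730 − 1.000 = -0.270, i.e. -27 pp.

-27 percentage points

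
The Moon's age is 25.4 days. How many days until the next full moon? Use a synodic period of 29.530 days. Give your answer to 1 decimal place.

Full moon is 0.5 of the way through the cycle: age 0.5 × 29.530 = 14.765 d.
This lunation's full moon (14.765 d) has passed, so add one period: 44.295 − 25.4 = 18.895 days.

18.9 days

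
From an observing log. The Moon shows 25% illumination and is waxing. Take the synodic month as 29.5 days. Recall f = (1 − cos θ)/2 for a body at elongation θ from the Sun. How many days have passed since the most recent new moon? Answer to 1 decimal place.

4.9 days

From f = (1 − cos θ)/2: cos θ = 1 − 2×0.25 = 0.500; arccos → 60.0°.
Before full moon the principal value applies: θ = 60.0°.
Age = 29.5 × 60.0°/360° ≈ 4.92 days.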